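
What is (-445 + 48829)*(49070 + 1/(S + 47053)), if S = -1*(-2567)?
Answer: 9817328912832/4135 ≈ 2.3742e+9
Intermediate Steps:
S = 2567
(-445 + 48829)*(49070 + 1/(S + 47053)) = (-445 + 48829)*(49070 + 1/(2567 + 47053)) = 48384*(49070 + 1/49620) = 48384*(2434853401/49620) = 9817328912832/4135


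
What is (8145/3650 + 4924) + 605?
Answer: 4037799/730 ≈ 5531.2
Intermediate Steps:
(8145/3650 + 4924) + 605 = (8145*(1/3650) + 4924) + 605 = (1629/730 + 4924) + 605 = 3596149/730 + 605 = 4037799/730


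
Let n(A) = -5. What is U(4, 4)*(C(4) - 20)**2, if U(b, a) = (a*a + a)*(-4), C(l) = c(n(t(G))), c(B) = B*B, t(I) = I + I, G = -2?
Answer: -2000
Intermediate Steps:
t(I) = 2*I
c(B) = B**2
C(l) = 25 (C(l) = (-5)**2 = 25)
U(b, a) = -4*a - 4*a**2 (U(b, a) = (a**2 + a)*(-4) = (a + a**2)*(-4) = -4*a - 4*a**2)
U(4, 4)*(C(4) - 20)**2 = (-4*4*(1 + 4))*(25 - 20)**2 = -4*4*5*5**2 = -80*25 = -2000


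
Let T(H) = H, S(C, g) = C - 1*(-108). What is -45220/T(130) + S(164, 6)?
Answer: -986/13 ≈ -75.846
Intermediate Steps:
S(C, g) = 108 + C (S(C, g) = C + 108 = 108 + C)
-45220/T(130) + S(164, 6) = -45220/130 + (108 + 164) = -45220*1/130 + 272 = -4522/13 + 272 = -986/13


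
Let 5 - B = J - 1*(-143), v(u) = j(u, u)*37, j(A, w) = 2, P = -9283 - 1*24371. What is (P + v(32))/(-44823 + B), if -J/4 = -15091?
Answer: 6716/21065 ≈ 0.31882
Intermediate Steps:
P = -33654 (P = -9283 - 24371 = -33654)
J = 60364 (J = -4*(-15091) = 60364)
v(u) = 74 (v(u) = 2*37 = 74)
B = -60502 (B = 5 - (60364 - 1*(-143)) = 5 - (60364 + 143) = 5 - 1*60507 = 5 - 60507 = -60502)
(P + v(32))/(-44823 + B) = (-33654 + 74)/(-44823 - 60502) = -33580/(-105325) = -33580*(-1/105325) = 6716/21065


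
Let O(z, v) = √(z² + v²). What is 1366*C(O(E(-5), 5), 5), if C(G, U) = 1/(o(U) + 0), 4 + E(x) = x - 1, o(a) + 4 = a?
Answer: 1366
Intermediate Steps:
o(a) = -4 + a
E(x) = -5 + x (E(x) = -4 + (x - 1) = -4 + (-1 + x) = -5 + x)
O(z, v) = √(v² + z²)
C(G, U) = 1/(-4 + U) (C(G, U) = 1/((-4 + U) + 0) = 1/(-4 + U))
1366*C(O(E(-5), 5), 5) = 1366/(-4 + 5) = 1366/1 = 1366*1 = 1366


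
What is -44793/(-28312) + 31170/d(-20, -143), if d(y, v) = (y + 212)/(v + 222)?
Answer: 1452602467/113248 ≈ 12827.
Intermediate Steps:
d(y, v) = (212 + y)/(222 + v)
-44793/(-28312) + 31170/d(-20, -143) = -44793/(-28312) + 31170/(((212 - 20)/(222 - 143))) = -44793*(-1/28312) + 31170/((192/79)) = 44793/28312 + 31170/(((1/79)*192)) = 44793/28312 + 31170/(192/79) = 44793/28312 + 31170*(79/192) = 44793/28312 + 410405/32 = 1452602467/113248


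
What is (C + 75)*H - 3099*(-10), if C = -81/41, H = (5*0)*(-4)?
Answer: 30990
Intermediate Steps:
H = 0 (H = 0*(-4) = 0)
C = -81/41 (C = -81*1/41 = -81/41 ≈ -1.9756)
(C + 75)*H - 3099*(-10) = (-81/41 + 75)*0 - 3099*(-10) = (2994/41)*0 - 1*(-30990) = 0 + 30990 = 30990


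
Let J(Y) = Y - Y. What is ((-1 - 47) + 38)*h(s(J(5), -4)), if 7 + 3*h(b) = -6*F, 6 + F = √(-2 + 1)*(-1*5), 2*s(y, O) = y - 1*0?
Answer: -290/3 - 100*I ≈ -96.667 - 100.0*I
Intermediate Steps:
J(Y) = 0
s(y, O) = y/2 (s(y, O) = (y - 1*0)/2 = (y + 0)/2 = y/2)
F = -6 - 5*I (F = -6 + √(-2 + 1)*(-1*5) = -6 + √(-1)*(-5) = -6 + I*(-5) = -6 - 5*I ≈ -6.0 - 5.0*I)
h(b) = 29/3 + 10*I (h(b) = -7/3 + (-6*(-6 - 5*I))/3 = -7/3 + (36 + 30*I)/3 = -7/3 + (12 + 10*I) = 29/3 + 10*I)
((-1 - 47) + 38)*h(s(J(5), -4)) = ((-1 - 47) + 38)*(29/3 + 10*I) = (-48 + 38)*(29/3 + 10*I) = -10*(29/3 + 10*I) = -290/3 - 100*I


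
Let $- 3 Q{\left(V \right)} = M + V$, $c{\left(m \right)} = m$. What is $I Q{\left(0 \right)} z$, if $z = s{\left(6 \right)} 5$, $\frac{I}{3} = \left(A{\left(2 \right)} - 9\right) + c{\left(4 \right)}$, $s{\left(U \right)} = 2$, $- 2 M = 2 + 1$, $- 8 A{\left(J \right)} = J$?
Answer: $- \frac{315}{4} \approx -78.75$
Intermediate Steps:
$A{\left(J \right)} = - \frac{J}{8}$
$M = - \frac{3}{2}$ ($M = - \frac{2 + 1}{2} = \left(- \frac{1}{2}\right) 3 = - \frac{3}{2} \approx -1.5$)
$I = - \frac{63}{4}$ ($I = 3 \left(\left(\left(- \frac{1}{8}\right) 2 - 9\right) + 4\right) = 3 \left(\left(- \frac{1}{4} - 9\right) + 4\right) = 3 \left(- \frac{37}{4} + 4\right) = 3 \left(- \frac{21}{4}\right) = - \frac{63}{4} \approx -15.75$)
$Q{\left(V \right)} = \frac{1}{2} - \frac{V}{3}$ ($Q{\left(V \right)} = - \frac{- \frac{3}{2} + V}{3} = \frac{1}{2} - \frac{V}{3}$)
$z = 10$ ($z = 2 \cdot 5 = 10$)
$I Q{\left(0 \right)} z = - \frac{63 \left(\frac{1}{2} - 0\right)}{4} \cdot 10 = - \frac{63 \left(\frac{1}{2} + 0\right)}{4} \cdot 10 = \left(- \frac{63}{4}\right) \frac{1}{2} \cdot 10 = \left(- \frac{63}{8}\right) 10 = - \frac{315}{4}$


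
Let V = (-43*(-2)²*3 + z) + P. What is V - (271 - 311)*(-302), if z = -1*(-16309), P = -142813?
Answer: -139100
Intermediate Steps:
z = 16309
V = -127020 (V = (-43*(-2)²*3 + 16309) - 142813 = (-43*4*3 + 16309) - 142813 = (-172*3 + 16309) - 142813 = (-516 + 16309) - 142813 = 15793 - 142813 = -127020)
V - (271 - 311)*(-302) = -127020 - (271 - 311)*(-302) = -127020 - (-40)*(-302) = -127020 - 1*12080 = -127020 - 12080 = -139100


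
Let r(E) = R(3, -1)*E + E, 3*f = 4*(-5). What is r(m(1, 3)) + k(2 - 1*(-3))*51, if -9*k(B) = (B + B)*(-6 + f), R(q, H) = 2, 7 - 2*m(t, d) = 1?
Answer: 6541/9 ≈ 726.78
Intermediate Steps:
m(t, d) = 3 (m(t, d) = 7/2 - 1/2*1 = 7/2 - 1/2 = 3)
f = -20/3 (f = (4*(-5))/3 = (1/3)*(-20) = -20/3 ≈ -6.6667)
r(E) = 3*E (r(E) = 2*E + E = 3*E)
k(B) = 76*B/27 (k(B) = -(B + B)*(-6 - 20/3)/9 = -2*B*(-38)/(9*3) = -(-76)*B/27 = 76*B/27)
r(m(1, 3)) + k(2 - 1*(-3))*51 = 3*3 + (76*(2 - 1*(-3))/27)*51 = 9 + (76*(2 + 3)/27)*51 = 9 + ((76/27)*5)*51 = 9 + (380/27)*51 = 9 + 6460/9 = 6541/9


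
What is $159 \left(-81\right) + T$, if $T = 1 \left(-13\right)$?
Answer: $-12892$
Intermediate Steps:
$T = -13$
$159 \left(-81\right) + T = 159 \left(-81\right) - 13 = -12879 - 13 = -12892$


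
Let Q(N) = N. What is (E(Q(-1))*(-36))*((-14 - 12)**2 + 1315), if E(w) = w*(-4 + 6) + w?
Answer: 215028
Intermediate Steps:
E(w) = 3*w (E(w) = w*2 + w = 2*w + w = 3*w)
(E(Q(-1))*(-36))*((-14 - 12)**2 + 1315) = ((3*(-1))*(-36))*((-14 - 12)**2 + 1315) = (-3*(-36))*((-26)**2 + 1315) = 108*(676 + 1315) = 108*1991 = 215028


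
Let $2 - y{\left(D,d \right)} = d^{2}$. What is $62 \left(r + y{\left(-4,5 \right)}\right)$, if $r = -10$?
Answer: $-2046$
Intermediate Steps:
$y{\left(D,d \right)} = 2 - d^{2}$
$62 \left(r + y{\left(-4,5 \right)}\right) = 62 \left(-10 + \left(2 - 5^{2}\right)\right) = 62 \left(-10 + \left(2 - 25\right)\right) = 62 \left(-10 - 23\right) = 62 \left(-33\right) = -2046$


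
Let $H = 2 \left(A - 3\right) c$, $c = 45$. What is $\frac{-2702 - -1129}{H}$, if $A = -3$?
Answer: $\frac{1573}{540} \approx 2.913$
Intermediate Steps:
$H = -540$ ($H = 2 \left(-3 - 3\right) 45 = 2 \left(-6\right) 45 = \left(-12\right) 45 = -540$)
$\frac{-2702 - -1129}{H} = \frac{-2702 - -1129}{-540} = \left(-2702 + 1129\right) \left(- \frac{1}{540}\right) = \left(-1573\right) \left(- \frac{1}{540}\right) = \frac{1573}{540}$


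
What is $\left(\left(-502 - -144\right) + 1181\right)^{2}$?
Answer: $677329$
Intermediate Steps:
$\left(\left(-502 - -144\right) + 1181\right)^{2} = \left(\left(-502 + 144\right) + 1181\right)^{2} = \left(-358 + 1181\right)^{2} = 823^{2} = 677329$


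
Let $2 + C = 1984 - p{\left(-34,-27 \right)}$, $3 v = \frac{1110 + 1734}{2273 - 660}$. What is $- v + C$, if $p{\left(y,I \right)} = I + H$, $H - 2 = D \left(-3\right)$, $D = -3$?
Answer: $\frac{3221826}{1613} \approx 1997.4$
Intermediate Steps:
$v = \frac{948}{1613}$ ($v = \frac{\left(1110 + 1734\right) \frac{1}{2273 - 660}}{3} = \frac{2844 \cdot \frac{1}{1613}}{3} = \frac{1}{3} \cdot \frac{2844}{1613} = \frac{948}{1613} \approx 0.58772$)
$H = 11$ ($H = 2 - -9 = 2 + 9 = 11$)
$p{\left(y,I \right)} = 11 + I$ ($p{\left(y,I \right)} = I + 11 = 11 + I$)
$C = 1998$ ($C = -2 + \left(1984 - \left(11 - 27\right)\right) = -2 + \left(1984 - -16\right) = -2 + \left(1984 + 16\right) = -2 + 2000 = 1998$)
$- v + C = \left(-1\right) \frac{948}{1613} + 1998 = - \frac{948}{1613} + 1998 = \frac{3221826}{1613}$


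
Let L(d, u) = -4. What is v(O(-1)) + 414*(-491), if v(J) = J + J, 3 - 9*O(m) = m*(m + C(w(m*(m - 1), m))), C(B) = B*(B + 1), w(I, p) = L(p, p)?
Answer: -1829438/9 ≈ -2.0327e+5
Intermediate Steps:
w(I, p) = -4
C(B) = B*(1 + B)
O(m) = ⅓ - m*(12 + m)/9 (O(m) = ⅓ - m*(m - 4*(1 - 4))/9 = ⅓ - m*(m - 4*(-3))/9 = ⅓ - m*(m + 12)/9 = ⅓ - m*(12 + m)/9)
v(J) = 2*J
v(O(-1)) + 414*(-491) = 2*(⅓ - 4/3*(-1) - ⅑*(-1)²) + 414*(-491) = 2*(⅓ + 4/3 - ⅑*1) - 203274 = 2*(⅓ + 4/3 - ⅑) - 203274 = 2*(14/9) - 203274 = 28/9 - 203274 = -1829438/9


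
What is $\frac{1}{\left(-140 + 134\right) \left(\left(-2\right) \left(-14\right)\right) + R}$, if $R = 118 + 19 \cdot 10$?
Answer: $\frac{1}{140} \approx 0.0071429$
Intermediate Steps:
$R = 308$ ($R = 118 + 190 = 308$)
$\frac{1}{\left(-140 + 134\right) \left(\left(-2\right) \left(-14\right)\right) + R} = \frac{1}{\left(-140 + 134\right) \left(\left(-2\right) \left(-14\right)\right) + 308} = \frac{1}{\left(-6\right) 28 + 308} = \frac{1}{-168 + 308} = \frac{1}{140}$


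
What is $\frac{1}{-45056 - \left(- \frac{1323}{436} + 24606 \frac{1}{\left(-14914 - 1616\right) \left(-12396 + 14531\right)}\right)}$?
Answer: $- \frac{2564519300}{115539198005989} \approx -2.2196 \cdot 10^{-5}$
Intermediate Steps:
$\frac{1}{-45056 - \left(- \frac{1323}{436} + 24606 \frac{1}{\left(-14914 - 1616\right) \left(-12396 + 14531\right)}\right)} = \frac{1}{-45056 - \left(- \frac{1323}{436} + \frac{24606}{2135 \left(-16530\right)}\right)} = \frac{1}{-45056 + \left(- \frac{24606}{-35291550} + \frac{1323}{436}\right)} = \frac{1}{-45056 + \left(\left(-24606\right) \left(- \frac{1}{35291550}\right) + \frac{1323}{436}\right)} = \frac{1}{-45056 + \left(\frac{4101}{5881925} + \frac{1323}{436}\right)} = \frac{1}{-45056 + \frac{7783574811}{2564519300}} = \frac{1}{- \frac{115539198005989}{2564519300}} = - \frac{2564519300}{115539198005989}$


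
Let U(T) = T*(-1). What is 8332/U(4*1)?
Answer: -2083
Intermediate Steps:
U(T) = -T
8332/U(4*1) = 8332/((-4)) = 8332/((-1*4)) = 8332/(-4) = 8332*(-¼) = -2083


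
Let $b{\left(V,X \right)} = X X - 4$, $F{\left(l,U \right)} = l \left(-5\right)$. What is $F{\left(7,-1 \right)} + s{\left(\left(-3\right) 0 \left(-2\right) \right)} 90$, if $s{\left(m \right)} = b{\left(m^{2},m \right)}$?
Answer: $-395$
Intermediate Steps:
$F{\left(l,U \right)} = - 5 l$
$b{\left(V,X \right)} = -4 + X^{2}$ ($b{\left(V,X \right)} = X^{2} - 4 = -4 + X^{2}$)
$s{\left(m \right)} = -4 + m^{2}$
$F{\left(7,-1 \right)} + s{\left(\left(-3\right) 0 \left(-2\right) \right)} 90 = \left(-5\right) 7 + \left(-4 + \left(\left(-3\right) 0 \left(-2\right)\right)^{2}\right) 90 = -35 + \left(-4 + \left(0 \left(-2\right)\right)^{2}\right) 90 = -35 + \left(-4 + 0^{2}\right) 90 = -35 + \left(-4 + 0\right) 90 = -35 - 360 = -395$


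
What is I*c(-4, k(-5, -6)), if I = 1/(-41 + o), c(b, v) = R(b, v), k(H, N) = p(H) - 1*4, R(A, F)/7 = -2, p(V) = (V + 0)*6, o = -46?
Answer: 14/87 ≈ 0.16092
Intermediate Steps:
p(V) = 6*V (p(V) = V*6 = 6*V)
R(A, F) = -14 (R(A, F) = 7*(-2) = -14)
k(H, N) = -4 + 6*H (k(H, N) = 6*H - 1*4 = 6*H - 4 = -4 + 6*H)
c(b, v) = -14
I = -1/87 (I = 1/(-41 - 46) = 1/(-87) = -1/87 ≈ -0.011494)
I*c(-4, k(-5, -6)) = -1/87*(-14) = 14/87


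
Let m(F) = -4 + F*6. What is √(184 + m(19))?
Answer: 7*√6 ≈ 17.146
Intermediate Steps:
m(F) = -4 + 6*F
√(184 + m(19)) = √(184 + (-4 + 6*19)) = √(184 + (-4 + 114)) = √(184 + 110) = √294 = 7*√6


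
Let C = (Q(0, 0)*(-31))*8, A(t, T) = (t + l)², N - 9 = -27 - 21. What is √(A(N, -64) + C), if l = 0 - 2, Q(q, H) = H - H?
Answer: 41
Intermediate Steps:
Q(q, H) = 0
l = -2
N = -39 (N = 9 + (-27 - 21) = 9 - 48 = -39)
A(t, T) = (-2 + t)² (A(t, T) = (t - 2)² = (-2 + t)²)
C = 0 (C = (0*(-31))*8 = 0*8 = 0)
√(A(N, -64) + C) = √((-2 - 39)² + 0) = √((-41)² + 0) = √(1681 + 0) = √1681 = 41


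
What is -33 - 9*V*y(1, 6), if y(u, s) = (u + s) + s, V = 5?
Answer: -618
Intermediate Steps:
y(u, s) = u + 2*s (y(u, s) = (s + u) + s = u + 2*s)
-33 - 9*V*y(1, 6) = -33 - 9*5*(1 + 2*6) = -33 - 45*(1 + 12) = -33 - 45*13 = -33 - 1*585 = -33 - 585 = -618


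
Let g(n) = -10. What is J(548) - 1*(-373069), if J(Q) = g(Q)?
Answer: 373059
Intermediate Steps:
J(Q) = -10
J(548) - 1*(-373069) = -10 - 1*(-373069) = -10 + 373069 = 373059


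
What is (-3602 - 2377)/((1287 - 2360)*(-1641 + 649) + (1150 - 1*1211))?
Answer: -1993/354785 ≈ -0.0056175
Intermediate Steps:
(-3602 - 2377)/((1287 - 2360)*(-1641 + 649) + (1150 - 1*1211)) = -5979/(-1073*(-992) + (1150 - 1211)) = -5979/(1064416 - 61) = -5979/1064355 = -5979*1/1064355 = -1993/354785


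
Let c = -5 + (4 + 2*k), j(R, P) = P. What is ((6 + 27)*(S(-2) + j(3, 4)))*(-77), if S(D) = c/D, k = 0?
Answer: -22869/2 ≈ -11435.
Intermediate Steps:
c = -1 (c = -5 + (4 + 2*0) = -5 + (4 + 0) = -5 + 4 = -1)
S(D) = -1/D
((6 + 27)*(S(-2) + j(3, 4)))*(-77) = ((6 + 27)*(-1/(-2) + 4))*(-77) = (33*(-1*(-½) + 4))*(-77) = (33*(½ + 4))*(-77) = (33*(9/2))*(-77) = (297/2)*(-77) = -22869/2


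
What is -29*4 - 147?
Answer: -263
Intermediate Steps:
-29*4 - 147 = -116 - 147 = -263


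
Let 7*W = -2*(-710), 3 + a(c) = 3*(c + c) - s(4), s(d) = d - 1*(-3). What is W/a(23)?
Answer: 355/224 ≈ 1.5848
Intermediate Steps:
s(d) = 3 + d (s(d) = d + 3 = 3 + d)
a(c) = -10 + 6*c (a(c) = -3 + (3*(c + c) - (3 + 4)) = -3 + (3*(2*c) - 1*7) = -3 + (6*c - 7) = -3 + (-7 + 6*c) = -10 + 6*c)
W = 1420/7 (W = (-2*(-710))/7 = (⅐)*1420 = 1420/7 ≈ 202.86)
W/a(23) = 1420/(7*(-10 + 6*23)) = 1420/(7*(-10 + 138)) = (1420/7)/128 = (1420/7)*(1/128) = 355/224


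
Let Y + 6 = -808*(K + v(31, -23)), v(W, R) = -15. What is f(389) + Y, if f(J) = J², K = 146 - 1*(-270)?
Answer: -172693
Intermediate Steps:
K = 416 (K = 146 + 270 = 416)
Y = -324014 (Y = -6 - 808*(416 - 15) = -6 - 808*401 = -6 - 324008 = -324014)
f(389) + Y = 389² - 324014 = 151321 - 324014 = -172693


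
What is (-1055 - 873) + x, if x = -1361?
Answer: -3289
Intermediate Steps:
(-1055 - 873) + x = (-1055 - 873) - 1361 = -1928 - 1361 = -3289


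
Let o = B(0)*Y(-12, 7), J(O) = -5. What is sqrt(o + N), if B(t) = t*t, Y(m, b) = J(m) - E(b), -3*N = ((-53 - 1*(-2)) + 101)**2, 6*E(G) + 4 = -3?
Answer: 50*I*sqrt(3)/3 ≈ 28.868*I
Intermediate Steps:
E(G) = -7/6 (E(G) = -2/3 + (1/6)*(-3) = -2/3 - 1/2 = -7/6)
N = -2500/3 (N = -((-53 - 1*(-2)) + 101)**2/3 = -((-53 + 2) + 101)**2/3 = -(-51 + 101)**2/3 = -1/3*50**2 = -1/3*2500 = -2500/3 ≈ -833.33)
Y(m, b) = -23/6 (Y(m, b) = -5 - 1*(-7/6) = -5 + 7/6 = -23/6)
B(t) = t**2
o = 0 (o = 0**2*(-23/6) = 0*(-23/6) = 0)
sqrt(o + N) = sqrt(0 - 2500/3) = sqrt(-2500/3) = 50*I*sqrt(3)/3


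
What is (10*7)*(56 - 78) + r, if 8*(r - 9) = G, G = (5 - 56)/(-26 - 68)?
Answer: -1151261/752 ≈ -1530.9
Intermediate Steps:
G = 51/94 (G = -51/(-94) = -51*(-1/94) = 51/94 ≈ 0.54255)
r = 6819/752 (r = 9 + (⅛)*(51/94) = 9 + 51/752 = 6819/752 ≈ 9.0678)
(10*7)*(56 - 78) + r = (10*7)*(56 - 78) + 6819/752 = 70*(-22) + 6819/752 = -1540 + 6819/752 = -1151261/752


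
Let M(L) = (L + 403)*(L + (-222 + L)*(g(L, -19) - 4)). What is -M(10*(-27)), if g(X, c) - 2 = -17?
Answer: -1207374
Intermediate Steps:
g(X, c) = -15 (g(X, c) = 2 - 17 = -15)
M(L) = (403 + L)*(4218 - 18*L) (M(L) = (L + 403)*(L + (-222 + L)*(-15 - 4)) = (403 + L)*(L + (-222 + L)*(-19)) = (403 + L)*(L + (4218 - 19*L)) = (403 + L)*(4218 - 18*L))
-M(10*(-27)) = -(1699854 - 30360*(-27) - 18*(10*(-27))²) = -(1699854 - 3036*(-270) - 18*(-270)²) = -(1699854 + 819720 - 18*72900) = -(1699854 + 819720 - 1312200) = -1*1207374 = -1207374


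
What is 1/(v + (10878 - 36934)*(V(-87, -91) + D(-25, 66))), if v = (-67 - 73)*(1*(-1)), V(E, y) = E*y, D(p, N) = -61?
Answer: -1/204695796 ≈ -4.8853e-9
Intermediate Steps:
v = 140 (v = -140*(-1) = 140)
1/(v + (10878 - 36934)*(V(-87, -91) + D(-25, 66))) = 1/(140 + (10878 - 36934)*(-87*(-91) - 61)) = 1/(140 - 26056*(7917 - 61)) = 1/(140 - 26056*7856) = 1/(140 - 204695936) = 1/(-204695796) = -1/204695796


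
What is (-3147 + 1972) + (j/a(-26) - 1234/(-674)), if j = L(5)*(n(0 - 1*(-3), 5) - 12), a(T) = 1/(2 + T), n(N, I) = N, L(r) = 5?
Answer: -31398/337 ≈ -93.169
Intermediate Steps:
j = -45 (j = 5*((0 - 1*(-3)) - 12) = 5*((0 + 3) - 12) = 5*(3 - 12) = 5*(-9) = -45)
(-3147 + 1972) + (j/a(-26) - 1234/(-674)) = (-3147 + 1972) + (-45/(1/(2 - 26)) - 1234/(-674)) = -1175 + (-45/(1/(-24)) - 1234*(-1/674)) = -1175 + (-45/(-1/24) + 617/337) = -1175 + (-45*(-24) + 617/337) = -1175 + (1080 + 617/337) = -1175 + 364577/337 = -31398/337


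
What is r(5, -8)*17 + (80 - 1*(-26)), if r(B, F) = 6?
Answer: 208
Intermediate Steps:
r(5, -8)*17 + (80 - 1*(-26)) = 6*17 + (80 - 1*(-26)) = 102 + (80 + 26) = 102 + 106 = 208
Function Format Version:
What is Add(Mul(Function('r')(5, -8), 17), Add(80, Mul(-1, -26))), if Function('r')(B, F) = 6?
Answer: 208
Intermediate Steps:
Add(Mul(Function('r')(5, -8), 17), Add(80, Mul(-1, -26))) = Add(Mul(6, 17), Add(80, Mul(-1, -26))) = Add(102, Add(80, 26)) = Add(102, 106) = 208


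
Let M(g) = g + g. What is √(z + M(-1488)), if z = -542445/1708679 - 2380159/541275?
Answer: 2*I*√10619037702063337547886/3774960105 ≈ 54.596*I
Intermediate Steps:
M(g) = 2*g
z = -622934231048/132123603675 (z = -542445*1/1708679 - 2380159*1/541275 = -542445/1708679 - 2380159/541275 = -622934231048/132123603675 ≈ -4.7148)
√(z + M(-1488)) = √(-622934231048/132123603675 + 2*(-1488)) = √(-622934231048/132123603675 - 2976) = √(-393822778767848/132123603675) = 2*I*√10619037702063337547886/3774960105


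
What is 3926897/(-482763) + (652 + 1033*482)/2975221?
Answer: -11442701063483/1436326615623 ≈ -7.9666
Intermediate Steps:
3926897/(-482763) + (652 + 1033*482)/2975221 = 3926897*(-1/482763) + (652 + 497906)*(1/2975221) = -3926897/482763 + 498558*(1/2975221) = -3926897/482763 + 498558/2975221 = -11442701063483/1436326615623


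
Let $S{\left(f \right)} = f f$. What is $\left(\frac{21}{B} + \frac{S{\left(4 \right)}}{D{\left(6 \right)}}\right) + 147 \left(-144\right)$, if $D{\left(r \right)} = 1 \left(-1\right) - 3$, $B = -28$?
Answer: $- \frac{84691}{4} \approx -21173.0$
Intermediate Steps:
$S{\left(f \right)} = f^{2}$
$D{\left(r \right)} = -4$ ($D{\left(r \right)} = -1 - 3 = -4$)
$\left(\frac{21}{B} + \frac{S{\left(4 \right)}}{D{\left(6 \right)}}\right) + 147 \left(-144\right) = \left(\frac{21}{-28} + \frac{4^{2}}{-4}\right) + 147 \left(-144\right) = \left(21 \left(- \frac{1}{28}\right) + 16 \left(- \frac{1}{4}\right)\right) - 21168 = \left(- \frac{3}{4} - 4\right) - 21168 = - \frac{19}{4} - 21168 = - \frac{84691}{4}$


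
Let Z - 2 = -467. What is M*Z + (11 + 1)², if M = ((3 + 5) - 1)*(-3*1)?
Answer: 9909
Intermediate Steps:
Z = -465 (Z = 2 - 467 = -465)
M = -21 (M = (8 - 1)*(-3) = 7*(-3) = -21)
M*Z + (11 + 1)² = -21*(-465) + (11 + 1)² = 9765 + 12² = 9765 + 144 = 9909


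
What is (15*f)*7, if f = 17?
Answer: 1785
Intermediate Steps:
(15*f)*7 = (15*17)*7 = 255*7 = 1785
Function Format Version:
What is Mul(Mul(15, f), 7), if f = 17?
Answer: 1785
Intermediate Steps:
Mul(Mul(15, f), 7) = Mul(Mul(15, 17), 7) = Mul(255, 7) = 1785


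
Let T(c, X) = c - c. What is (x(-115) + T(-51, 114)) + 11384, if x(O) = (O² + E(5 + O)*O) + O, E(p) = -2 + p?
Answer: 37374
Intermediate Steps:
T(c, X) = 0
x(O) = O + O² + O*(3 + O) (x(O) = (O² + (-2 + (5 + O))*O) + O = (O² + (3 + O)*O) + O = (O² + O*(3 + O)) + O = O + O² + O*(3 + O))
(x(-115) + T(-51, 114)) + 11384 = (2*(-115)*(2 - 115) + 0) + 11384 = (2*(-115)*(-113) + 0) + 11384 = (25990 + 0) + 11384 = 25990 + 11384 = 37374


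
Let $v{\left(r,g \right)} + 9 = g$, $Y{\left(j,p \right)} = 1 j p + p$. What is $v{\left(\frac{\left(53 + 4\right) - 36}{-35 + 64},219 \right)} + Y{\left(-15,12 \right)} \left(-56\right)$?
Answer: $9618$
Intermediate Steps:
$Y{\left(j,p \right)} = p + j p$ ($Y{\left(j,p \right)} = j p + p = p + j p$)
$v{\left(r,g \right)} = -9 + g$
$v{\left(\frac{\left(53 + 4\right) - 36}{-35 + 64},219 \right)} + Y{\left(-15,12 \right)} \left(-56\right) = \left(-9 + 219\right) + 12 \left(1 - 15\right) \left(-56\right) = 210 + 12 \left(-14\right) \left(-56\right) = 210 - -9408 = 210 + 9408 = 9618$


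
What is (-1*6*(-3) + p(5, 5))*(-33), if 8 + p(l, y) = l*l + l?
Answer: -1320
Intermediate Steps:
p(l, y) = -8 + l + l**2 (p(l, y) = -8 + (l*l + l) = -8 + (l**2 + l) = -8 + (l + l**2) = -8 + l + l**2)
(-1*6*(-3) + p(5, 5))*(-33) = (-1*6*(-3) + (-8 + 5 + 5**2))*(-33) = (-6*(-3) + (-8 + 5 + 25))*(-33) = (18 + 22)*(-33) = 40*(-33) = -1320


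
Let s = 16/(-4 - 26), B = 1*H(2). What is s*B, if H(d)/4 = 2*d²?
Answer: -256/15 ≈ -17.067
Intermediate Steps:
H(d) = 8*d² (H(d) = 4*(2*d²) = 8*d²)
B = 32 (B = 1*(8*2²) = 1*(8*4) = 1*32 = 32)
s = -8/15 (s = 16/(-30) = 16*(-1/30) = -8/15 ≈ -0.53333)
s*B = -8/15*32 = -256/15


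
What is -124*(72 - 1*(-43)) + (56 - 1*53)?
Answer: -14257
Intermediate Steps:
-124*(72 - 1*(-43)) + (56 - 1*53) = -124*(72 + 43) + (56 - 53) = -124*115 + 3 = -14260 + 3 = -14257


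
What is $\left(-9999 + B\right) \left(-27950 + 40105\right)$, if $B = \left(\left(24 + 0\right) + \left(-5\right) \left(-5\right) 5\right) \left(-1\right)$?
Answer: $-123348940$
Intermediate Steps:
$B = -149$ ($B = \left(24 + 25 \cdot 5\right) \left(-1\right) = \left(24 + 125\right) \left(-1\right) = 149 \left(-1\right) = -149$)
$\left(-9999 + B\right) \left(-27950 + 40105\right) = \left(-9999 - 149\right) \left(-27950 + 40105\right) = \left(-10148\right) 12155 = -123348940$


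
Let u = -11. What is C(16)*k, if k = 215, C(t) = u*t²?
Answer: -605440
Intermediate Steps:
C(t) = -11*t²
C(16)*k = -11*16²*215 = -11*256*215 = -2816*215 = -605440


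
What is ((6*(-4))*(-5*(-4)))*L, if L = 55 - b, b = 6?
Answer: -23520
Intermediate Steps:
L = 49 (L = 55 - 1*6 = 55 - 6 = 49)
((6*(-4))*(-5*(-4)))*L = ((6*(-4))*(-5*(-4)))*49 = -24*20*49 = -480*49 = -23520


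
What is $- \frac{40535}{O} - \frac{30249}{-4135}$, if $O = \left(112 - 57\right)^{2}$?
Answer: $- \frac{5032}{827} \approx -6.0846$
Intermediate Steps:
$O = 3025$ ($O = 55^{2} = 3025$)
$- \frac{40535}{O} - \frac{30249}{-4135} = - \frac{40535}{3025} - \frac{30249}{-4135} = \left(-40535\right) \frac{1}{3025} - - \frac{30249}{4135} = - \frac{67}{5} + \frac{30249}{4135} = - \frac{5032}{827}$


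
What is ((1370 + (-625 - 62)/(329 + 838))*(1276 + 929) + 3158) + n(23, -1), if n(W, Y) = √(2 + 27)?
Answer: 1175834167/389 + √29 ≈ 3.0227e+6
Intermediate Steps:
n(W, Y) = √29
((1370 + (-625 - 62)/(329 + 838))*(1276 + 929) + 3158) + n(23, -1) = ((1370 + (-625 - 62)/(329 + 838))*(1276 + 929) + 3158) + √29 = ((1370 - 687/1167)*2205 + 3158) + √29 = ((1370 - 687*1/1167)*2205 + 3158) + √29 = ((1370 - 229/389)*2205 + 3158) + √29 = ((532701/389)*2205 + 3158) + √29 = (1174605705/389 + 3158) + √29 = 1175834167/389 + √29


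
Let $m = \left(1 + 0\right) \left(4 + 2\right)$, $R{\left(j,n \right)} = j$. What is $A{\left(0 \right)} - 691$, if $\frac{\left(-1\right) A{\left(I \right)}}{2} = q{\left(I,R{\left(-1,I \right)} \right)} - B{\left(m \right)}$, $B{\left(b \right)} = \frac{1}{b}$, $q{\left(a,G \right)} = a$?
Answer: $- \frac{2072}{3} \approx -690.67$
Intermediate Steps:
$m = 6$ ($m = 1 \cdot 6 = 6$)
$A{\left(I \right)} = \frac{1}{3} - 2 I$ ($A{\left(I \right)} = - 2 \left(I - \frac{1}{6}\right) = - 2 \left(- \frac{1}{6} + I\right) = \frac{1}{3} - 2 I$)
$A{\left(0 \right)} - 691 = \left(\frac{1}{3} - 0\right) - 691 = \left(\frac{1}{3} + 0\right) - 691 = \frac{1}{3} - 691 = - \frac{2072}{3}$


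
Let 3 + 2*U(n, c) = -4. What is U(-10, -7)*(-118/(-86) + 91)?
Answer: -13902/43 ≈ -323.30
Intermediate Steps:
U(n, c) = -7/2 (U(n, c) = -3/2 + (½)*(-4) = -3/2 - 2 = -7/2)
U(-10, -7)*(-118/(-86) + 91) = -7*(-118/(-86) + 91)/2 = -7*(-118*(-1/86) + 91)/2 = -7*(59/43 + 91)/2 = -7/2*3972/43 = -13902/43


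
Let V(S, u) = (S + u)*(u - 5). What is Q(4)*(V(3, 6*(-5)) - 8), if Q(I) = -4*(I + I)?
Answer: -29984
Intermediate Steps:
V(S, u) = (-5 + u)*(S + u) (V(S, u) = (S + u)*(-5 + u) = (-5 + u)*(S + u))
Q(I) = -8*I
Q(4)*(V(3, 6*(-5)) - 8) = (-8*4)*(((6*(-5))² - 5*3 - 30*(-5) + 3*(6*(-5))) - 8) = -32*(((-30)² - 15 - 5*(-30) + 3*(-30)) - 8) = -32*((900 - 15 + 150 - 90) - 8) = -32*(945 - 8) = -32*937 = -29984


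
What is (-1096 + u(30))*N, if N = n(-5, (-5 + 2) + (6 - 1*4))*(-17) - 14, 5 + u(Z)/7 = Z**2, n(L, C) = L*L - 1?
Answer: -2181318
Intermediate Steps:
n(L, C) = -1 + L**2 (n(L, C) = L**2 - 1 = -1 + L**2)
u(Z) = -35 + 7*Z**2
N = -422 (N = (-1 + (-5)**2)*(-17) - 14 = (-1 + 25)*(-17) - 14 = 24*(-17) - 14 = -408 - 14 = -422)
(-1096 + u(30))*N = (-1096 + (-35 + 7*30**2))*(-422) = (-1096 + (-35 + 7*900))*(-422) = (-1096 + (-35 + 6300))*(-422) = (-1096 + 6265)*(-422) = 5169*(-422) = -2181318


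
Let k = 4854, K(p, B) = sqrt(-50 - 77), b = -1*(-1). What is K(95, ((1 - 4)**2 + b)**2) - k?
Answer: -4854 + I*sqrt(127) ≈ -4854.0 + 11.269*I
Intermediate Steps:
b = 1
K(p, B) = I*sqrt(127) (K(p, B) = sqrt(-127) = I*sqrt(127))
K(95, ((1 - 4)**2 + b)**2) - k = I*sqrt(127) - 1*4854 = I*sqrt(127) - 4854 = -4854 + I*sqrt(127)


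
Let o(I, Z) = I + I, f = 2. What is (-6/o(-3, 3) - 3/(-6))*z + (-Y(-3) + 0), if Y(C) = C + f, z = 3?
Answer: 11/2 ≈ 5.5000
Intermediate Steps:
o(I, Z) = 2*I
Y(C) = 2 + C (Y(C) = C + 2 = 2 + C)
(-6/o(-3, 3) - 3/(-6))*z + (-Y(-3) + 0) = (-6/(2*(-3)) - 3/(-6))*3 + (-(2 - 3) + 0) = (-6/(-6) - 3*(-⅙))*3 + (-1*(-1) + 0) = (-6*(-⅙) + ½)*3 + (1 + 0) = (1 + ½)*3 + 1 = (3/2)*3 + 1 = 9/2 + 1 = 11/2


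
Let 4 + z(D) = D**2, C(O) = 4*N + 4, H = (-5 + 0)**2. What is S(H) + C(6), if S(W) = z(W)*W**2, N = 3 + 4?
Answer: 388157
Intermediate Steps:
N = 7
H = 25 (H = (-5)**2 = 25)
C(O) = 32 (C(O) = 4*7 + 4 = 28 + 4 = 32)
z(D) = -4 + D**2
S(W) = W**2*(-4 + W**2) (S(W) = (-4 + W**2)*W**2 = W**2*(-4 + W**2))
S(H) + C(6) = 25**2*(-4 + 25**2) + 32 = 625*(-4 + 625) + 32 = 625*621 + 32 = 388125 + 32 = 388157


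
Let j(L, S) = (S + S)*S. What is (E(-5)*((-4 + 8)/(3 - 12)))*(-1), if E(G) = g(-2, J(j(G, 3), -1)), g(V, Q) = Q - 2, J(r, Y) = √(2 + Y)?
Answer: -4/9 ≈ -0.44444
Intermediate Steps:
j(L, S) = 2*S² (j(L, S) = (2*S)*S = 2*S²)
g(V, Q) = -2 + Q
E(G) = -1 (E(G) = -2 + √(2 - 1) = -2 + √1 = -2 + 1 = -1)
(E(-5)*((-4 + 8)/(3 - 12)))*(-1) = -(-4 + 8)/(3 - 12)*(-1) = -4/(-9)*(-1) = -4*(-1)/9*(-1) = -1*(-4/9)*(-1) = (4/9)*(-1) = -4/9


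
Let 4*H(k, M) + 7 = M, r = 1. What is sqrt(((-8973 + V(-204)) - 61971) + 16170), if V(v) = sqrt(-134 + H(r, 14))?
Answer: sqrt(-219096 + 46*I)/2 ≈ 0.024569 + 234.04*I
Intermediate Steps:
H(k, M) = -7/4 + M/4
V(v) = 23*I/2 (V(v) = sqrt(-134 + (-7/4 + (1/4)*14)) = sqrt(-134 + (-7/4 + 7/2)) = sqrt(-134 + 7/4) = sqrt(-529/4) = 23*I/2)
sqrt(((-8973 + V(-204)) - 61971) + 16170) = sqrt(((-8973 + 23*I/2) - 61971) + 16170) = sqrt((-70944 + 23*I/2) + 16170) = sqrt(-54774 + 23*I/2)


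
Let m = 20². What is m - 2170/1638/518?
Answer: 24242245/60606 ≈ 400.00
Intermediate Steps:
m = 400
m - 2170/1638/518 = 400 - 2170/1638/518 = 400 - 2170*(1/1638)/518 = 400 - 155/(117*518) = 400 - 1*155/60606 = 400 - 155/60606 = 24242245/60606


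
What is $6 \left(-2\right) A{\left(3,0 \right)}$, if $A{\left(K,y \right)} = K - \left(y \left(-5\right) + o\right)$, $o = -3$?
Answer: $-72$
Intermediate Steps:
$A{\left(K,y \right)} = 3 + K + 5 y$ ($A{\left(K,y \right)} = K - \left(y \left(-5\right) - 3\right) = K - \left(- 5 y - 3\right) = K - \left(-3 - 5 y\right) = K + \left(3 + 5 y\right) = 3 + K + 5 y$)
$6 \left(-2\right) A{\left(3,0 \right)} = 6 \left(-2\right) \left(3 + 3 + 5 \cdot 0\right) = - 12 \left(3 + 3 + 0\right) = \left(-12\right) 6 = -72$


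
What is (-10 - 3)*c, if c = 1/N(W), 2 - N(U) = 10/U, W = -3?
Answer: -39/16 ≈ -2.4375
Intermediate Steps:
N(U) = 2 - 10/U
c = 3/16 (c = 1/(2 - 10/(-3)) = 1/(2 - 10*(-⅓)) = 1/(2 + 10/3) = 1/(16/3) = 3/16 ≈ 0.18750)
(-10 - 3)*c = (-10 - 3)*(3/16) = -13*3/16 = -39/16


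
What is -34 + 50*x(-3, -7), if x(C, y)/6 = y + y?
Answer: -4234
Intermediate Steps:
x(C, y) = 12*y (x(C, y) = 6*(y + y) = 6*(2*y) = 12*y)
-34 + 50*x(-3, -7) = -34 + 50*(12*(-7)) = -34 + 50*(-84) = -34 - 4200 = -4234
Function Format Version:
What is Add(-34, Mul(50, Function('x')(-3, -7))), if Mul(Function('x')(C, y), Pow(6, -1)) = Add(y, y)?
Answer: -4234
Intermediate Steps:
Function('x')(C, y) = Mul(12, y) (Function('x')(C, y) = Mul(6, Add(y, y)) = Mul(6, Mul(2, y)) = Mul(12, y))
Add(-34, Mul(50, Function('x')(-3, -7))) = Add(-34, Mul(50, Mul(12, -7))) = Add(-34, Mul(50, -84)) = Add(-34, -4200) = -4234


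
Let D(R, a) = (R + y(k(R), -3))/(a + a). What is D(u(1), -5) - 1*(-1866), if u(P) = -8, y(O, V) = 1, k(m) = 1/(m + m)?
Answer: 18667/10 ≈ 1866.7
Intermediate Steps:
k(m) = 1/(2*m)
D(R, a) = (1 + R)/(2*a) (D(R, a) = (R + 1)/(a + a) = (1 + R)/((2*a)) = (1 + R)*(1/(2*a)) = (1 + R)/(2*a))
D(u(1), -5) - 1*(-1866) = (½)*(1 - 8)/(-5) - 1*(-1866) = (½)*(-⅕)*(-7) + 1866 = 7/10 + 1866 = 18667/10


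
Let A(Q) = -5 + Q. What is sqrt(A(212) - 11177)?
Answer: I*sqrt(10970) ≈ 104.74*I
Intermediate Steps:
sqrt(A(212) - 11177) = sqrt((-5 + 212) - 11177) = sqrt(207 - 11177) = sqrt(-10970) = I*sqrt(10970)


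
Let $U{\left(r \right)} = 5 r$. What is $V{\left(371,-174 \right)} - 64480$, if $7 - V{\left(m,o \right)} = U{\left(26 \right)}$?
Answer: $-64603$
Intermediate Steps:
$V{\left(m,o \right)} = -123$ ($V{\left(m,o \right)} = 7 - 5 \cdot 26 = 7 - 130 = -123$)
$V{\left(371,-174 \right)} - 64480 = -123 - 64480 = -64603$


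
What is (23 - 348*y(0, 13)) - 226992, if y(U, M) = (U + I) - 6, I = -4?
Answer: -223489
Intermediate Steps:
y(U, M) = -10 + U (y(U, M) = (U - 4) - 6 = (-4 + U) - 6 = -10 + U)
(23 - 348*y(0, 13)) - 226992 = (23 - 348*(-10 + 0)) - 226992 = (23 - 348*(-10)) - 226992 = (23 + 3480) - 226992 = 3503 - 226992 = -223489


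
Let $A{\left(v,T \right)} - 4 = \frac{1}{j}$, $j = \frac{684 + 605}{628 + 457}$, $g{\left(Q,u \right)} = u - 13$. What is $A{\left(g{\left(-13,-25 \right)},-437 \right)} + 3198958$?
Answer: $\frac{4123463103}{1289} \approx 3.199 \cdot 10^{6}$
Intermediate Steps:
$g{\left(Q,u \right)} = -13 + u$
$j = \frac{1289}{1085} \approx 1.188$
$A{\left(v,T \right)} = \frac{6241}{1289}$ ($A{\left(v,T \right)} = 4 + \frac{1}{\frac{1289}{1085}} = 4 + \frac{1085}{1289} = \frac{6241}{1289}$)
$A{\left(g{\left(-13,-25 \right)},-437 \right)} + 3198958 = \frac{6241}{1289} + 3198958 = \frac{4123463103}{1289}$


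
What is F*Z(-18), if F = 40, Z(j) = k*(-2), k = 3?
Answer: -240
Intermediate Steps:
Z(j) = -6 (Z(j) = 3*(-2) = -6)
F*Z(-18) = 40*(-6) = -240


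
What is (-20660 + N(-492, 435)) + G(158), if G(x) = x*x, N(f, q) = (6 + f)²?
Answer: 240500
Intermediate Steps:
G(x) = x²
(-20660 + N(-492, 435)) + G(158) = (-20660 + (6 - 492)²) + 158² = (-20660 + (-486)²) + 24964 = (-20660 + 236196) + 24964 = 215536 + 24964 = 240500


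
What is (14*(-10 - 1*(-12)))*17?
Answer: 476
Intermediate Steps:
(14*(-10 - 1*(-12)))*17 = (14*(-10 + 12))*17 = (14*2)*17 = 28*17 = 476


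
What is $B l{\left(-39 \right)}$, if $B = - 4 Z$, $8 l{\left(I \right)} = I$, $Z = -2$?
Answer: $-39$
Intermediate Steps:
$l{\left(I \right)} = \frac{I}{8}$
$B = 8$ ($B = \left(-4\right) \left(-2\right) = 8$)
$B l{\left(-39 \right)} = 8 \cdot \frac{1}{8} \left(-39\right) = 8 \left(- \frac{39}{8}\right) = -39$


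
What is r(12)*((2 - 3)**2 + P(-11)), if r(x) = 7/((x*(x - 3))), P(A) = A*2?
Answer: -49/36 ≈ -1.3611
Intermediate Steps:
P(A) = 2*A
r(x) = 7/(x*(-3 + x)) (r(x) = 7/((x*(-3 + x))) = 7*(1/(x*(-3 + x))) = 7/(x*(-3 + x)))
r(12)*((2 - 3)**2 + P(-11)) = (7/(12*(-3 + 12)))*((2 - 3)**2 + 2*(-11)) = (7*(1/12)/9)*((-1)**2 - 22) = (7*(1/12)*(1/9))*(1 - 22) = (7/108)*(-21) = -49/36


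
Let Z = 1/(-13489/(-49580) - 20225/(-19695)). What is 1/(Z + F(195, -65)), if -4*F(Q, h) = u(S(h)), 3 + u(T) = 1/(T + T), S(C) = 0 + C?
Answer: 131915820920/200744272361 ≈ 0.65713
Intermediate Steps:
S(C) = C
u(T) = -3 + 1/(2*T) (u(T) = -3 + 1/(T + T) = -3 + 1/(2*T))
F(Q, h) = ¾ - 1/(8*h) (F(Q, h) = -(-3 + 1/(2*h))/4 = ¾ - 1/(8*h))
Z = 195295620/253684271 (Z = 1/(-13489*(-1/49580) - 20225*(-1/19695)) = 1/(13489/49580 + 4045/3939) = 1/(253684271/195295620) = 195295620/253684271 ≈ 0.76984)
1/(Z + F(195, -65)) = 1/(195295620/253684271 + (⅛)*(-1 + 6*(-65))/(-65)) = 1/(195295620/253684271 + (⅛)*(-1/65)*(-1 - 390)) = 1/(195295620/253684271 + (⅛)*(-1/65)*(-391)) = 1/(195295620/253684271 + 391/520) = 1/(200744272361/131915820920) = 131915820920/200744272361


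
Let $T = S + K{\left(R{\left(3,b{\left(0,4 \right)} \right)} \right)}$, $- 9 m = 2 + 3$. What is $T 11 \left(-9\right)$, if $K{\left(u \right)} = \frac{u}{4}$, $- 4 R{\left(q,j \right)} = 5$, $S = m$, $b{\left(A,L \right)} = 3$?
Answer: $\frac{1375}{16} \approx 85.938$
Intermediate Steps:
$m = - \frac{5}{9}$ ($m = - \frac{2 + 3}{9} = \left(- \frac{1}{9}\right) 5 = - \frac{5}{9} \approx -0.55556$)
$S = - \frac{5}{9} \approx -0.55556$
$R{\left(q,j \right)} = - \frac{5}{4}$ ($R{\left(q,j \right)} = \left(- \frac{1}{4}\right) 5 = - \frac{5}{4}$)
$K{\left(u \right)} = \frac{u}{4}$ ($K{\left(u \right)} = u \frac{1}{4} = \frac{u}{4}$)
$T = - \frac{125}{144}$ ($T = - \frac{5}{9} + \frac{1}{4} \left(- \frac{5}{4}\right) = - \frac{5}{9} - \frac{5}{16} = - \frac{125}{144} \approx -0.86806$)
$T 11 \left(-9\right) = \left(- \frac{125}{144}\right) 11 \left(-9\right) = \left(- \frac{1375}{144}\right) \left(-9\right) = \frac{1375}{16}$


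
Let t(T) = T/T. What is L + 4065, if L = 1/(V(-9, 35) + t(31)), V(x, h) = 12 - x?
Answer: 89431/22 ≈ 4065.0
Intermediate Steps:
t(T) = 1
L = 1/22 (L = 1/((12 - 1*(-9)) + 1) = 1/((12 + 9) + 1) = 1/(21 + 1) = 1/22 ≈ 0.045455)
L + 4065 = 1/22 + 4065 = 89431/22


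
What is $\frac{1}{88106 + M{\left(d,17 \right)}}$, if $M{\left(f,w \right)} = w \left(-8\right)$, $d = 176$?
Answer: $\frac{1}{87970} \approx 1.1368 \cdot 10^{-5}$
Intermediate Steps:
$M{\left(f,w \right)} = - 8 w$
$\frac{1}{88106 + M{\left(d,17 \right)}} = \frac{1}{88106 - 136} = \frac{1}{87970}$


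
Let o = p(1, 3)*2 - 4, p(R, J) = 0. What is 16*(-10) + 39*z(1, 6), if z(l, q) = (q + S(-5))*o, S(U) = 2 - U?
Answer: -2188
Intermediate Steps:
o = -4 (o = 0*2 - 4 = 0 - 4 = -4)
z(l, q) = -28 - 4*q (z(l, q) = (q + (2 - 1*(-5)))*(-4) = (q + (2 + 5))*(-4) = (q + 7)*(-4) = (7 + q)*(-4) = -28 - 4*q)
16*(-10) + 39*z(1, 6) = 16*(-10) + 39*(-28 - 4*6) = -160 + 39*(-28 - 24) = -160 + 39*(-52) = -160 - 2028 = -2188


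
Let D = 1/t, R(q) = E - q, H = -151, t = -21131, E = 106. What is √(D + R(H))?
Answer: √114755403246/21131 ≈ 16.031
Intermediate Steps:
R(q) = 106 - q
D = -1/21131 (D = 1/(-21131) = -1/21131 ≈ -4.7324e-5)
√(D + R(H)) = √(-1/21131 + (106 - 1*(-151))) = √(-1/21131 + (106 + 151)) = √(-1/21131 + 257) = √(5430666/21131) = √114755403246/21131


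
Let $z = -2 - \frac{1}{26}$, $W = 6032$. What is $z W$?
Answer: $-12296$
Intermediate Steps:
$z = - \frac{53}{26}$ ($z = -2 - \frac{1}{26} = - \frac{53}{26} \approx -2.0385$)
$z W = \left(- \frac{53}{26}\right) 6032 = -12296$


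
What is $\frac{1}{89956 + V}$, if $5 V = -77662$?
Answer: $\frac{5}{372118} \approx 1.3437 \cdot 10^{-5}$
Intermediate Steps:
$V = - \frac{77662}{5}$ ($V = \frac{1}{5} \left(-77662\right) = - \frac{77662}{5} \approx -15532.0$)
$\frac{1}{89956 + V} = \frac{1}{89956 - \frac{77662}{5}} = \frac{1}{\frac{372118}{5}} = \frac{5}{372118}$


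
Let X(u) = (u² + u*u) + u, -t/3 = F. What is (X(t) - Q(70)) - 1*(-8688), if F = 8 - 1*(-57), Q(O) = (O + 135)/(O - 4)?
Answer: 5579633/66 ≈ 84540.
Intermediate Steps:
Q(O) = (135 + O)/(-4 + O)
F = 65 (F = 8 + 57 = 65)
t = -195 (t = -3*65 = -195)
X(u) = u + 2*u² (X(u) = (u² + u²) + u = 2*u² + u = u + 2*u²)
(X(t) - Q(70)) - 1*(-8688) = (-195*(1 + 2*(-195)) - (135 + 70)/(-4 + 70)) - 1*(-8688) = (-195*(1 - 390) - 205/66) + 8688 = (-195*(-389) - 205/66) + 8688 = (75855 - 1*205/66) + 8688 = (75855 - 205/66) + 8688 = 5006225/66 + 8688 = 5579633/66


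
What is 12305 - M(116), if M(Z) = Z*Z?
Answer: -1151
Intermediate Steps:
M(Z) = Z²
12305 - M(116) = 12305 - 1*116² = 12305 - 1*13456 = 12305 - 13456 = -1151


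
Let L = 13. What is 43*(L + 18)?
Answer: 1333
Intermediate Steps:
43*(L + 18) = 43*(13 + 18) = 43*31 = 1333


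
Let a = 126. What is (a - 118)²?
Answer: 64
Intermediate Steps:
(a - 118)² = (126 - 118)² = 8² = 64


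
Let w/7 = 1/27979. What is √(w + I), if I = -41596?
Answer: I*√664538066367/3997 ≈ 203.95*I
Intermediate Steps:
w = 1/3997 (w = 7/27979 = 7*(1/27979) = 1/3997 ≈ 0.00025019)
√(w + I) = √(1/3997 - 41596) = √(-166259211/3997) = I*√664538066367/3997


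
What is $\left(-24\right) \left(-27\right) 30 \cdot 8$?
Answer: $155520$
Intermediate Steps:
$\left(-24\right) \left(-27\right) 30 \cdot 8 = 648 \cdot 30 \cdot 8 = 19440 \cdot 8 = 155520$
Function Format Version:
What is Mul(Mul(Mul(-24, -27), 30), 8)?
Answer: 155520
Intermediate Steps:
Mul(Mul(Mul(-24, -27), 30), 8) = Mul(Mul(648, 30), 8) = Mul(19440, 8) = 155520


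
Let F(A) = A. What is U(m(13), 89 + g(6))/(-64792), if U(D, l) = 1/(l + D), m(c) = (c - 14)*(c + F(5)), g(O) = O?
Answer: -1/4988984 ≈ -2.0044e-7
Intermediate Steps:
m(c) = (-14 + c)*(5 + c) (m(c) = (c - 14)*(c + 5) = (-14 + c)*(5 + c))
U(D, l) = 1/(D + l)
U(m(13), 89 + g(6))/(-64792) = 1/(((-70 + 13² - 9*13) + (89 + 6))*(-64792)) = -1/64792/((-70 + 169 - 117) + 95) = -1/64792/(-18 + 95) = -1/64792/77 = (1/77)*(-1/64792) = -1/4988984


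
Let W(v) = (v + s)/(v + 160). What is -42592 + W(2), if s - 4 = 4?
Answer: -3449947/81 ≈ -42592.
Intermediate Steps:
s = 8 (s = 4 + 4 = 8)
W(v) = (8 + v)/(160 + v) (W(v) = (v + 8)/(v + 160) = (8 + v)/(160 + v))
-42592 + W(2) = -42592 + (8 + 2)/(160 + 2) = -42592 + 10/162 = -42592 + (1/162)*10 = -42592 + 5/81 = -3449947/81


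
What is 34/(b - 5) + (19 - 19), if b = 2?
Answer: -34/3 ≈ -11.333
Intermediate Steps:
34/(b - 5) + (19 - 19) = 34/(2 - 5) + (19 - 19) = 34/(-3) + 0 = -⅓*34 + 0 = -34/3 + 0 = -34/3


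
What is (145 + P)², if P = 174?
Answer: 101761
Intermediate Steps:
(145 + P)² = (145 + 174)² = 319² = 101761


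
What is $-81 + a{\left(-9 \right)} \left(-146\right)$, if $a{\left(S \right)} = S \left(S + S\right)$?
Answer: $-23733$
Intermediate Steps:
$a{\left(S \right)} = 2 S^{2}$ ($a{\left(S \right)} = S 2 S = 2 S^{2}$)
$-81 + a{\left(-9 \right)} \left(-146\right) = -81 + 2 \left(-9\right)^{2} \left(-146\right) = -81 + 2 \cdot 81 \left(-146\right) = -81 + 162 \left(-146\right) = -81 - 23652 = -23733$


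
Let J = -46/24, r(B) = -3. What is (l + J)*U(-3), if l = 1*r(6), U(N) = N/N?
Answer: -59/12 ≈ -4.9167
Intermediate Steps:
U(N) = 1
J = -23/12 (J = -46*1/24 = -23/12 ≈ -1.9167)
l = -3 (l = 1*(-3) = -3)
(l + J)*U(-3) = (-3 - 23/12)*1 = -59/12*1 = -59/12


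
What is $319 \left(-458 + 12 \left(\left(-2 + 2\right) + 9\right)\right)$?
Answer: $-111650$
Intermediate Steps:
$319 \left(-458 + 12 \left(\left(-2 + 2\right) + 9\right)\right) = 319 \left(-458 + 12 \left(0 + 9\right)\right) = 319 \left(-458 + 12 \cdot 9\right) = 319 \left(-458 + 108\right) = 319 \left(-350\right) = -111650$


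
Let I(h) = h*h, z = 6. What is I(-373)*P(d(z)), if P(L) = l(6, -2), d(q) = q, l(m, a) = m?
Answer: 834774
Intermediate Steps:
P(L) = 6
I(h) = h²
I(-373)*P(d(z)) = (-373)²*6 = 139129*6 = 834774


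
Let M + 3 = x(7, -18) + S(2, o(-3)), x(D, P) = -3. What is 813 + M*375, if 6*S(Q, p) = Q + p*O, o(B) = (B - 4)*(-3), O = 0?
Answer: -1312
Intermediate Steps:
o(B) = 12 - 3*B (o(B) = (-4 + B)*(-3) = 12 - 3*B)
S(Q, p) = Q/6 (S(Q, p) = (Q + p*0)/6 = (Q + 0)/6 = Q/6)
M = -17/3 (M = -3 + (-3 + (1/6)*2) = -3 + (-3 + 1/3) = -3 - 8/3 = -17/3 ≈ -5.6667)
813 + M*375 = 813 - 17/3*375 = 813 - 2125 = -1312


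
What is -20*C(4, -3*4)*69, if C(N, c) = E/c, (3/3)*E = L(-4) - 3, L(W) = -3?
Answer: -690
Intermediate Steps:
E = -6 (E = -3 - 3 = -6)
C(N, c) = -6/c
-20*C(4, -3*4)*69 = -(-120)/((-3*4))*69 = -(-120)/(-12)*69 = -(-120)*(-1)/12*69 = -20*½*69 = -10*69 = -690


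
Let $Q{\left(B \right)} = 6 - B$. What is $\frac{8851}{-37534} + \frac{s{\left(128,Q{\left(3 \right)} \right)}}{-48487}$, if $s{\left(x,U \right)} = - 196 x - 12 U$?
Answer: $\frac{513845779}{1819911058} \approx 0.28235$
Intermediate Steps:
$\frac{8851}{-37534} + \frac{s{\left(128,Q{\left(3 \right)} \right)}}{-48487} = \frac{8851}{-37534} + \frac{\left(-196\right) 128 - 12 \left(6 - 3\right)}{-48487} = 8851 \left(- \frac{1}{37534}\right) + \left(-25088 - 12 \left(6 - 3\right)\right) \left(- \frac{1}{48487}\right) = - \frac{8851}{37534} + \left(-25088 - 36\right) \left(- \frac{1}{48487}\right) = - \frac{8851}{37534} - - \frac{25124}{48487} = - \frac{8851}{37534} + \frac{25124}{48487} = \frac{513845779}{1819911058}$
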